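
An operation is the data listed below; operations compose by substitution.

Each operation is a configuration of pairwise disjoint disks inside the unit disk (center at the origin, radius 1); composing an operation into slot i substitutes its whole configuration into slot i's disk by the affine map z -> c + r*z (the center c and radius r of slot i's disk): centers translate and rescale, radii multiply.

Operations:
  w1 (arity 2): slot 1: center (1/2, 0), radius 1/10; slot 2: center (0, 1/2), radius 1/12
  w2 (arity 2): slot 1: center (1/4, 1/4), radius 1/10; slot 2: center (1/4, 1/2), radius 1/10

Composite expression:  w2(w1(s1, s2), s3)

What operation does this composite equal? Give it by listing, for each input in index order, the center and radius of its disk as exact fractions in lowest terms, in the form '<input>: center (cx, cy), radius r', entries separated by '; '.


s1: center (3/10, 1/4), radius 1/100; s2: center (1/4, 3/10), radius 1/120; s3: center (1/4, 1/2), radius 1/10

Follow each s-input down from w2: c' goes to c + r*c', radius to r*r'.
tracing s1 down its 2-map path: center (3/10, 1/4), radius 1/100
tracing s2 down its 2-map path: center (1/4, 3/10), radius 1/120
tracing s3 down its 1-map path: center (1/4, 1/2), radius 1/10


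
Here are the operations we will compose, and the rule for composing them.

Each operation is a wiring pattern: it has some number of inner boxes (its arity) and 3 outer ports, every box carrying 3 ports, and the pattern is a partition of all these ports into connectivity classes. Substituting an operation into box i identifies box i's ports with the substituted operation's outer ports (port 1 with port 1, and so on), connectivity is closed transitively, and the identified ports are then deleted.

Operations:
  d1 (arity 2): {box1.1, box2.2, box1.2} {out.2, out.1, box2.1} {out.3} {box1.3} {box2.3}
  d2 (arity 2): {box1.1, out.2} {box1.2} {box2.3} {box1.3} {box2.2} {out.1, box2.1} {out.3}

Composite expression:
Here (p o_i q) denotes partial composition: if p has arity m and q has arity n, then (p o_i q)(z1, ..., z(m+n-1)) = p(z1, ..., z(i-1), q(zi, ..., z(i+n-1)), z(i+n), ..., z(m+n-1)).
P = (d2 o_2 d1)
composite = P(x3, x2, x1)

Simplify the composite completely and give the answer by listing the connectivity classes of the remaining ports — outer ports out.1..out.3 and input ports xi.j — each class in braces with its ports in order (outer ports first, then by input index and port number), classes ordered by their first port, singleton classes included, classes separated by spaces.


Connectivity passes through glued d2-boundaries; trace each wire chain.
stage d1: inputs (x2, x1), connectivity {out.1, out.2, x1.1} {out.3} {x1.2, x2.1, x2.2} {x1.3} {x2.3}, out.j its boundary
stage d2: inputs (x3, x2, x1), connectivity {out.1, x1.1} {out.2, x3.1} {out.3} {x1.2, x2.1, x2.2} {x1.3} {x2.3} {x3.2} {x3.3}, out.j its boundary

{out.1, x1.1} {out.2, x3.1} {out.3} {x1.2, x2.1, x2.2} {x1.3} {x2.3} {x3.2} {x3.3}


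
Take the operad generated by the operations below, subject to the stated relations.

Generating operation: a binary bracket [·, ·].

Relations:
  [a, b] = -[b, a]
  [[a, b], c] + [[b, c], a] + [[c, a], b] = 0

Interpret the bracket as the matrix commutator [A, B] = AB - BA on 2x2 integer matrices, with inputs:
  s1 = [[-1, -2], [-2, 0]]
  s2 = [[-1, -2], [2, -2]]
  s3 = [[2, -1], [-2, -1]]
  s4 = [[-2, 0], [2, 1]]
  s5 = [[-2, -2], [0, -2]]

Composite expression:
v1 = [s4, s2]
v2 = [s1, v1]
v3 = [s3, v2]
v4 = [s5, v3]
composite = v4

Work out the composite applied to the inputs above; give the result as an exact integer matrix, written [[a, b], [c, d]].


[[-80, 112], [0, 80]]


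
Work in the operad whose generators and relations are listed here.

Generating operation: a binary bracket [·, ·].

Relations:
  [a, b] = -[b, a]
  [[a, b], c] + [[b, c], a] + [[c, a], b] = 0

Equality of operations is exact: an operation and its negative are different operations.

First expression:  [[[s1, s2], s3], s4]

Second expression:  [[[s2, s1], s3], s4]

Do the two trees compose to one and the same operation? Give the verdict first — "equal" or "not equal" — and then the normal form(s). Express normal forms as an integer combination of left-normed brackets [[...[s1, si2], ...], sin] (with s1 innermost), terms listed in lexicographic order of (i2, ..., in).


not equal — first [[[s1, s2], s3], s4], second -[[[s1, s2], s3], s4]


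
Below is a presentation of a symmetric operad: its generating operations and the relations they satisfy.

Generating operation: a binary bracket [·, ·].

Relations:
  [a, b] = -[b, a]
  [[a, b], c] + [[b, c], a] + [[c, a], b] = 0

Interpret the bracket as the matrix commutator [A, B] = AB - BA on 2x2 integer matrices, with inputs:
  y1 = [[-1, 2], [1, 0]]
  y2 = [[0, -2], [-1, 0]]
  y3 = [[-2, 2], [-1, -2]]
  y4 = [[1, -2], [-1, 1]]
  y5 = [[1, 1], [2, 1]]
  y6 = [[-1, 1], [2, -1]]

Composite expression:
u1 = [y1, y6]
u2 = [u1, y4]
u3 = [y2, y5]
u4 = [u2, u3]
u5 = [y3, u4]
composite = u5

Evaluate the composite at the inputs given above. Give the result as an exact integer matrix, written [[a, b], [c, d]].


[[-144, 0], [0, 144]]

[y1, y6] = [[3, -1], [2, -3]]
[[y1, y6], y4] = [[5, -12], [6, -5]]
[y2, y5] = [[-3, 0], [0, 3]]
[[[y1, y6], y4], [y2, y5]] = [[0, -72], [-36, 0]]
[y3, [[[y1, y6], y4], [y2, y5]]] = [[-144, 0], [0, 144]]


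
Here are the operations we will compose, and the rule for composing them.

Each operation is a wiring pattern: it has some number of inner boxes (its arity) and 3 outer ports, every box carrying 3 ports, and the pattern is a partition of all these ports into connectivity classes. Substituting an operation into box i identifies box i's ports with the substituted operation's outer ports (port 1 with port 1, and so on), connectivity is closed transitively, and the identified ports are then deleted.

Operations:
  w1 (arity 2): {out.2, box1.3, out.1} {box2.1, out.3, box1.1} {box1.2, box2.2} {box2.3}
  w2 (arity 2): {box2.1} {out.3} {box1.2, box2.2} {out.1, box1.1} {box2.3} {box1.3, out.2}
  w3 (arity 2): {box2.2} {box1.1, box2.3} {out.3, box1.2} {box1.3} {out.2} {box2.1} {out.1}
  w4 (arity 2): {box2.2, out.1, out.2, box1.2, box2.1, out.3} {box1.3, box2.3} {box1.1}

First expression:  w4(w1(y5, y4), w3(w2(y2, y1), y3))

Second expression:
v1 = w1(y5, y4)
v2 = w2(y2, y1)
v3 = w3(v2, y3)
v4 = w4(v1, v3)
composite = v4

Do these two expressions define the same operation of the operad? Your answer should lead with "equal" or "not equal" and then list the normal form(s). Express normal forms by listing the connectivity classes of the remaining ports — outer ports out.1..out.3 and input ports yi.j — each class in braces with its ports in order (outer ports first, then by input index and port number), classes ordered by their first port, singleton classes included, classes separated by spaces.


equal: each reduces to {out.1, out.2, out.3, y5.3} {y1.1} {y1.2, y2.2} {y1.3} {y2.1, y3.3} {y2.3, y4.1, y5.1} {y3.1} {y3.2} {y4.2, y5.2} {y4.3}


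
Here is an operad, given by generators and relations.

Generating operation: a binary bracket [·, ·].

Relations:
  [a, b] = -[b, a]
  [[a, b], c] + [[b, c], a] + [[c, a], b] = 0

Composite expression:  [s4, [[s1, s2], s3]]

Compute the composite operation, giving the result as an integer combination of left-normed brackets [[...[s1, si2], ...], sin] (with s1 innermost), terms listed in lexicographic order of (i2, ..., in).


-[[[s1, s2], s3], s4]

Skip Jacobi rewriting: expand, keep s1-initial words, read off terms.
Composite bracket: [s4, [[s1, s2], s3]]
Each bracket splits as ab - ba, giving 8 signed words (2^3 = 8).
The s1-initial words carry the normal form:
  word s1s2s3s4 has sign -1, contributing -[[[s1, s2], s3], s4]


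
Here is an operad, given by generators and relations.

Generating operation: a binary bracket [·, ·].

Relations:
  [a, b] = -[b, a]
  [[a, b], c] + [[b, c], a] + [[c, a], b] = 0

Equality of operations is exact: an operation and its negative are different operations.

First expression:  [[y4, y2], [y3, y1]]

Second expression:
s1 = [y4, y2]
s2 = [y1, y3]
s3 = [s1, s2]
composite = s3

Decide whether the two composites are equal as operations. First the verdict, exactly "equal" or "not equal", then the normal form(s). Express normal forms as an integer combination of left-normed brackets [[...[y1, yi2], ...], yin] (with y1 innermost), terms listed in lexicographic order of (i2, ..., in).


The first expression, normalized: -[[[y1, y3], y2], y4] + [[[y1, y3], y4], y2]
The second expression, normalized: [[[y1, y3], y2], y4] - [[[y1, y3], y4], y2]
The forms do not match — not equal.

not equal; the first gives -[[[y1, y3], y2], y4] + [[[y1, y3], y4], y2] and the second [[[y1, y3], y2], y4] - [[[y1, y3], y4], y2]


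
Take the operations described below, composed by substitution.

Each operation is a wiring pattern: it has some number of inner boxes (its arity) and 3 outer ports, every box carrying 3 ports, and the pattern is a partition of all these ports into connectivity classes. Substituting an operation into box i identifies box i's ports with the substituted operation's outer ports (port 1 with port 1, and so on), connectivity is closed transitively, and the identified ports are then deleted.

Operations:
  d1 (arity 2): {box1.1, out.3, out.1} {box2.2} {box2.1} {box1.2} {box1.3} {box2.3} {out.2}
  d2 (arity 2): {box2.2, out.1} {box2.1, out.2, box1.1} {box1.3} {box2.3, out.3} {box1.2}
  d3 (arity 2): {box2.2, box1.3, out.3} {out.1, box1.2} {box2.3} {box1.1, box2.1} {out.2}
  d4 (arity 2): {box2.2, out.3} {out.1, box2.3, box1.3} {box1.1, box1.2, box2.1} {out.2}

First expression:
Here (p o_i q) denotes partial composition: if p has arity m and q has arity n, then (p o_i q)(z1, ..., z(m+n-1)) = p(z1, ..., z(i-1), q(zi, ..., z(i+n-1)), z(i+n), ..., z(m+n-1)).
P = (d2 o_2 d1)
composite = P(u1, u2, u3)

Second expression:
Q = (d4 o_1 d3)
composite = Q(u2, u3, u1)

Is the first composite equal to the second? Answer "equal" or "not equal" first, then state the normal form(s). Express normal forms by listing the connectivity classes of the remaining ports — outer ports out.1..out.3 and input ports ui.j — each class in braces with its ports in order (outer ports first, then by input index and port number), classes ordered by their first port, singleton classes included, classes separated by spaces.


The first expression reduces to {out.1} {out.2, out.3, u1.1, u2.1} {u1.2} {u1.3} {u2.2} {u2.3} {u3.1} {u3.2} {u3.3}
The second expression reduces to {out.1, u1.3, u2.3, u3.2} {out.2} {out.3, u1.2} {u1.1, u2.2} {u2.1, u3.1} {u3.3}
Distinct normal forms: not equal.

not equal — first {out.1} {out.2, out.3, u1.1, u2.1} {u1.2} {u1.3} {u2.2} {u2.3} {u3.1} {u3.2} {u3.3}, second {out.1, u1.3, u2.3, u3.2} {out.2} {out.3, u1.2} {u1.1, u2.2} {u2.1, u3.1} {u3.3}


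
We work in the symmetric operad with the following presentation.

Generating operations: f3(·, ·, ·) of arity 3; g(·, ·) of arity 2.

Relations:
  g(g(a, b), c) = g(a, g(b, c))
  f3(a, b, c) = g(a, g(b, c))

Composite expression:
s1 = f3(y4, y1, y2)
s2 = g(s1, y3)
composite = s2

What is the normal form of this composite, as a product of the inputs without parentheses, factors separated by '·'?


Associativity of g dissolves the nesting; only the y-input order survives.
f3(y4, y1, y2) flattens to y4 · y1 · y2
g(f3(y4, y1, y2), y3) flattens to y4 · y1 · y2 · y3

y4 · y1 · y2 · y3


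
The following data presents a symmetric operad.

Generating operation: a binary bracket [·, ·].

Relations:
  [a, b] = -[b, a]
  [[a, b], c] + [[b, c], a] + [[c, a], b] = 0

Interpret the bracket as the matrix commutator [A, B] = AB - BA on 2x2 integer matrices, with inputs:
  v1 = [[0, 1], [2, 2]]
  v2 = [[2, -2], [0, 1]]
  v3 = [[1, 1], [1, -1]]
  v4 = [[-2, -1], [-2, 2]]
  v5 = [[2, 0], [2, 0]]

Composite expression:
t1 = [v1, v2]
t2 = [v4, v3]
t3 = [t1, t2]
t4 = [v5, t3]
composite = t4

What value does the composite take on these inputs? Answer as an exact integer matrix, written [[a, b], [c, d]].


[[44, -44], [8, -44]]

[v1, v2] = [[4, 3], [2, -4]]
[v4, v3] = [[1, -2], [0, -1]]
[[v1, v2], [v4, v3]] = [[4, -22], [4, -4]]
[v5, [[v1, v2], [v4, v3]]] = [[44, -44], [8, -44]]


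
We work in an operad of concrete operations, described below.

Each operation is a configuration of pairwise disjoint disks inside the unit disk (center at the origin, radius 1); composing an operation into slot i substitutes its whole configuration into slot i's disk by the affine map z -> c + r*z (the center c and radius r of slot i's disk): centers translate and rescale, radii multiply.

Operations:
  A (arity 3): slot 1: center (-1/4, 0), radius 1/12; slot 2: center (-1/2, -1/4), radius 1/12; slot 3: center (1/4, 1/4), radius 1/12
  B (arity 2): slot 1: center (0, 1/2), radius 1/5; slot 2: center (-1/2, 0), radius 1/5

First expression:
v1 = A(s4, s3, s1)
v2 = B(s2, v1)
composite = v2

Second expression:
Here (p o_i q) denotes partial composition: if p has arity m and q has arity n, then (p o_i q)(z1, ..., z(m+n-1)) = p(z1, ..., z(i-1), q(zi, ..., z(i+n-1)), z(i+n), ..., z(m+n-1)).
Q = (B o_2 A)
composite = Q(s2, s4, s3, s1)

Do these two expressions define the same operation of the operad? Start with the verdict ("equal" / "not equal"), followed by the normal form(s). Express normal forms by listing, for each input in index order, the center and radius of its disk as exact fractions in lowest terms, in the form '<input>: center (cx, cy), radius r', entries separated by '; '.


equal; both compose to s1: center (-9/20, 1/20), radius 1/60; s2: center (0, 1/2), radius 1/5; s3: center (-3/5, -1/20), radius 1/60; s4: center (-11/20, 0), radius 1/60


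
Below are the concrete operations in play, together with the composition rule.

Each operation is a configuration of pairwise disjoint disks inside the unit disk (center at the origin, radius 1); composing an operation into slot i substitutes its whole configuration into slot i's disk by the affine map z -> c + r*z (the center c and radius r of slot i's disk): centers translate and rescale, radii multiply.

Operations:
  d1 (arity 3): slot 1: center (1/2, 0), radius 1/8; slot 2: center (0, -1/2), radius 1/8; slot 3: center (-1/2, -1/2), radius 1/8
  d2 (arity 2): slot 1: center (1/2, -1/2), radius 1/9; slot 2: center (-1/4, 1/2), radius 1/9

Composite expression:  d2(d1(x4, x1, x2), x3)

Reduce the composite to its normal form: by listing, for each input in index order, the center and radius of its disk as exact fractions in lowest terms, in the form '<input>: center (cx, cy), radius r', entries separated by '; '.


x1: center (1/2, -5/9), radius 1/72; x2: center (4/9, -5/9), radius 1/72; x3: center (-1/4, 1/2), radius 1/9; x4: center (5/9, -1/2), radius 1/72

Affine substitution under d2: radii multiply and x-centers shift.
tracing x4 down its 2-map path: center (5/9, -1/2), radius 1/72
tracing x1 down its 2-map path: center (1/2, -5/9), radius 1/72
tracing x2 down its 2-map path: center (4/9, -5/9), radius 1/72
tracing x3 down its 1-map path: center (-1/4, 1/2), radius 1/9


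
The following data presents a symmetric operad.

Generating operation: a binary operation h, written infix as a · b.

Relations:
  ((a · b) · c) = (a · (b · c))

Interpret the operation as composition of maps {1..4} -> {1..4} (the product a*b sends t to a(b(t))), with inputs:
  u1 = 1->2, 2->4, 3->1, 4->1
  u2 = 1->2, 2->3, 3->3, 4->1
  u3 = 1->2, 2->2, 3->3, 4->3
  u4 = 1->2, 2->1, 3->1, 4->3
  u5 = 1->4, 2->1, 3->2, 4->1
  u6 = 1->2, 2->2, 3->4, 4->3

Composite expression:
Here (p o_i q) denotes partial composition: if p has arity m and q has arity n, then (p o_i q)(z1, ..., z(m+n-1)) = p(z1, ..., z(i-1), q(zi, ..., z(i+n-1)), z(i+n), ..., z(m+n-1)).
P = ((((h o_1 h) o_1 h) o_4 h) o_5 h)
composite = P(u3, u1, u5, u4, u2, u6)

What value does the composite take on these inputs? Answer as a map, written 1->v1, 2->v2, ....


1->2, 2->2, 3->2, 4->2

(u3 · u1) = 1->2, 2->3, 3->2, 4->2
((u3 · u1) · u5) = 1->2, 2->2, 3->3, 4->2
(u2 · u6) = 1->3, 2->3, 3->1, 4->3
(u4 · (u2 · u6)) = 1->1, 2->1, 3->2, 4->1
(((u3 · u1) · u5) · (u4 · (u2 · u6))) = 1->2, 2->2, 3->2, 4->2


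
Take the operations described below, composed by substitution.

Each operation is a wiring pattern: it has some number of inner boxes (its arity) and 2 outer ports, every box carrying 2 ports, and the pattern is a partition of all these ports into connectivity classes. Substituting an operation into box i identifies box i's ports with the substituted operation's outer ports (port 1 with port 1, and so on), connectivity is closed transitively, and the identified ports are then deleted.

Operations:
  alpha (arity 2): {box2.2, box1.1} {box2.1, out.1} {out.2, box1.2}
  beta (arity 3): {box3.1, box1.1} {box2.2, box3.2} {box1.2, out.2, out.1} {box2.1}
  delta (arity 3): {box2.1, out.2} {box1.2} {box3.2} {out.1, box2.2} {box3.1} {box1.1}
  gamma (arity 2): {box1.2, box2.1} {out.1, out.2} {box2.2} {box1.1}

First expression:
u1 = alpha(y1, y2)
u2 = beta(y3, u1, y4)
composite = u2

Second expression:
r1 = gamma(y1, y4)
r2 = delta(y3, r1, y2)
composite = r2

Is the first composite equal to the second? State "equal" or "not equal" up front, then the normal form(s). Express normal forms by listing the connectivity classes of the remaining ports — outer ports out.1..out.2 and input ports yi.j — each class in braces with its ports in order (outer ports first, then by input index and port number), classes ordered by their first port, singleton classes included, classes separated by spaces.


In normal form, the first expression is {out.1, out.2, y3.2} {y1.1, y2.2} {y1.2, y4.2} {y2.1} {y3.1, y4.1}
In normal form, the second expression is {out.1, out.2} {y1.1} {y1.2, y4.1} {y2.1} {y2.2} {y3.1} {y3.2} {y4.2}
They disagree, so not equal.

not equal: they reduce to {out.1, out.2, y3.2} {y1.1, y2.2} {y1.2, y4.2} {y2.1} {y3.1, y4.1} and {out.1, out.2} {y1.1} {y1.2, y4.1} {y2.1} {y2.2} {y3.1} {y3.2} {y4.2}


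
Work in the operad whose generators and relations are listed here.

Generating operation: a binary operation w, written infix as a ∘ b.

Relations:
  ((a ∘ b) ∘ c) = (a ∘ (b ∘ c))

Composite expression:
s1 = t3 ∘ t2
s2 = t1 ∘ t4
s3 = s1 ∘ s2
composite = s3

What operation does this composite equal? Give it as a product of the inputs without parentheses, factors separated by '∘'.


t3 ∘ t2 ∘ t1 ∘ t4

All parenthesizations of w agree; list the t-inputs left to right.
(t3 ∘ t2) reduces to t3 ∘ t2
(t1 ∘ t4) reduces to t1 ∘ t4
((t3 ∘ t2) ∘ (t1 ∘ t4)) reduces to t3 ∘ t2 ∘ t1 ∘ t4


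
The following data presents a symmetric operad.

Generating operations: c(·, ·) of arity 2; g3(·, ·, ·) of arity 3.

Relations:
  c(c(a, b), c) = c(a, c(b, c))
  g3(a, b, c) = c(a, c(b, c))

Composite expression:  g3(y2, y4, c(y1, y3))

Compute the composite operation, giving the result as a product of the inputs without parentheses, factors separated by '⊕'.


y2 ⊕ y4 ⊕ y1 ⊕ y3


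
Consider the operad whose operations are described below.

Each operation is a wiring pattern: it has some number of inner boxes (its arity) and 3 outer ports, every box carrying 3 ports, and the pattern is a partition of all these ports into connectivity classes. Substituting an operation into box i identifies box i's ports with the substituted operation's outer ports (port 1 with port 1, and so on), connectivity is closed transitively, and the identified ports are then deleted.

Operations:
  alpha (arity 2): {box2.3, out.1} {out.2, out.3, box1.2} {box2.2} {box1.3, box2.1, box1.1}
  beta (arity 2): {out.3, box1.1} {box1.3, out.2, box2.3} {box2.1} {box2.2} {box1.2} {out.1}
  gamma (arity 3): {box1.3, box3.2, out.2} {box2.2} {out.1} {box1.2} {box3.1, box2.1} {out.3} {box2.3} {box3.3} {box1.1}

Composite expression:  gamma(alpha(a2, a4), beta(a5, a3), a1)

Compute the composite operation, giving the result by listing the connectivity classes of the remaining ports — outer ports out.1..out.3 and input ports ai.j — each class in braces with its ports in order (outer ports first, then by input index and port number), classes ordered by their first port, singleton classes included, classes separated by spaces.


{out.1} {out.2, a1.2, a2.2} {out.3} {a1.1} {a1.3} {a2.1, a2.3, a4.1} {a3.1} {a3.2} {a3.3, a5.3} {a4.2} {a4.3} {a5.1} {a5.2}

Treat the ports identified at gamma as solder joints: merge, then drop.
composing alpha on (a2, a4), with out.j its own outer ports: {out.1, a4.3} {out.2, out.3, a2.2} {a2.1, a2.3, a4.1} {a4.2}
composing beta on (a5, a3), with out.j its own outer ports: {out.1} {out.2, a3.3, a5.3} {out.3, a5.1} {a3.1} {a3.2} {a5.2}
composing gamma on (a2, a4, a5, a3, a1), with out.j its own outer ports: {out.1} {out.2, a1.2, a2.2} {out.3} {a1.1} {a1.3} {a2.1, a2.3, a4.1} {a3.1} {a3.2} {a3.3, a5.3} {a4.2} {a4.3} {a5.1} {a5.2}


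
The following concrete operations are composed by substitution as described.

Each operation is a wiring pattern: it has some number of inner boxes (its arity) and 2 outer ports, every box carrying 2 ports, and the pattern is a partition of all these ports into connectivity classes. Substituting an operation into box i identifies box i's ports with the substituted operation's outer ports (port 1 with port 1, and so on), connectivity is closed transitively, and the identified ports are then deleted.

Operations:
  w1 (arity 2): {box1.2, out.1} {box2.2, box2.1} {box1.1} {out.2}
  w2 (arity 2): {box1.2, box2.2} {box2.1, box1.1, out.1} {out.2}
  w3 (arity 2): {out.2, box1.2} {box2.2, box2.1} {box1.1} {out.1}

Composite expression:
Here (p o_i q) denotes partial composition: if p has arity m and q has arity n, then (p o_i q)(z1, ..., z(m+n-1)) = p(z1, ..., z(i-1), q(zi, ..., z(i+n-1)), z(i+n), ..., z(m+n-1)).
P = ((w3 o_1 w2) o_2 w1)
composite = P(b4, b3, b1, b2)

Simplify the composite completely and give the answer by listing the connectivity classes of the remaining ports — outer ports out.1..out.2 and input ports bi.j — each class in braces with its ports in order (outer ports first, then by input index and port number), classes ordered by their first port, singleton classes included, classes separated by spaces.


Two ports join when wires chain via w3-identified ports.
composing w1 on (b3, b1), with out.j its own outer ports: {out.1, b3.2} {out.2} {b1.1, b1.2} {b3.1}
composing w2 on (b4, b3, b1), with out.j its own outer ports: {out.1, b3.2, b4.1} {out.2} {b1.1, b1.2} {b3.1} {b4.2}
composing w3 on (b4, b3, b1, b2), with out.j its own outer ports: {out.1} {out.2} {b1.1, b1.2} {b2.1, b2.2} {b3.1} {b3.2, b4.1} {b4.2}

{out.1} {out.2} {b1.1, b1.2} {b2.1, b2.2} {b3.1} {b3.2, b4.1} {b4.2}


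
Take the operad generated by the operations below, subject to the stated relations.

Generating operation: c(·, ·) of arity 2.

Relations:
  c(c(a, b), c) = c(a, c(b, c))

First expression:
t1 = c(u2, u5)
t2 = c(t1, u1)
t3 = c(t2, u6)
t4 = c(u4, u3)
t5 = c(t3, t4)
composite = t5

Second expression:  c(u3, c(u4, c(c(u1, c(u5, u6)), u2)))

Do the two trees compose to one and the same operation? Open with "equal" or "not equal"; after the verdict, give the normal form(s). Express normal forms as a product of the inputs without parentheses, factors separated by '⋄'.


not equal; first: u2 ⋄ u5 ⋄ u1 ⋄ u6 ⋄ u4 ⋄ u3; second: u3 ⋄ u4 ⋄ u1 ⋄ u5 ⋄ u6 ⋄ u2

The first expression, normalized: u2 ⋄ u5 ⋄ u1 ⋄ u6 ⋄ u4 ⋄ u3
The second expression, normalized: u3 ⋄ u4 ⋄ u1 ⋄ u5 ⋄ u6 ⋄ u2
The normal forms differ: not equal.


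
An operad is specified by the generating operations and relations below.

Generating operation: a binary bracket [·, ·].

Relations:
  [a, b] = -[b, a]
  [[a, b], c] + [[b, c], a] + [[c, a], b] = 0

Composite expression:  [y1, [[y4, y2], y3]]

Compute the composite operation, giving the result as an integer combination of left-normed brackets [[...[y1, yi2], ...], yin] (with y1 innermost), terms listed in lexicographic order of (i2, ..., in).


-[[[y1, y2], y4], y3] + [[[y1, y3], y2], y4] - [[[y1, y3], y4], y2] + [[[y1, y4], y2], y3]

A multilinear Lie element is pinned by y1-initial words (y1 innermost).
Composite bracket: [y1, [[y4, y2], y3]]
Applying ab - ba throughout gives 8 signed words (2^3 = 8).
Words beginning with y1 determine it all:
  from y1y2y4y3, sign -1: term -[[[y1, y2], y4], y3]
  from y1y3y2y4, sign +1: term +[[[y1, y3], y2], y4]
  from y1y3y4y2, sign -1: term -[[[y1, y3], y4], y2]
  from y1y4y2y3, sign +1: term +[[[y1, y4], y2], y3]


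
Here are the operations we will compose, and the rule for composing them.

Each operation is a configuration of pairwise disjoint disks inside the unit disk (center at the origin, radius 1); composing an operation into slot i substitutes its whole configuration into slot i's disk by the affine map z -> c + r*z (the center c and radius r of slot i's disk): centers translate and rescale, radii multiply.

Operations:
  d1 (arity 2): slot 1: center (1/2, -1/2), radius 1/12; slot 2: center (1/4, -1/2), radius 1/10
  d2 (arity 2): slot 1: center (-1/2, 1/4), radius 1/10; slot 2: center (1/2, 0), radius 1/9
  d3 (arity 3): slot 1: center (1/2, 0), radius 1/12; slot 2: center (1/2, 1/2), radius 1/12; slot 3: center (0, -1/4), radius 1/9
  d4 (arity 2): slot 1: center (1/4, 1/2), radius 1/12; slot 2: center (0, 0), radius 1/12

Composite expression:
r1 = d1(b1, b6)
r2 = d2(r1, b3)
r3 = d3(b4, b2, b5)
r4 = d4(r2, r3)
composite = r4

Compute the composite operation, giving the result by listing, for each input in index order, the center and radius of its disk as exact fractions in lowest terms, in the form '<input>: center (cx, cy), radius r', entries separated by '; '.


Nesting under d4 composes maps z -> c + r*z down each b-path.
input b1: applying the 3 nested substitutions gives center (17/80, 31/60), radius 1/1440
input b6: applying the 3 nested substitutions gives center (101/480, 31/60), radius 1/1200
input b3: applying the 2 nested substitutions gives center (7/24, 1/2), radius 1/108
input b4: applying the 2 nested substitutions gives center (1/24, 0), radius 1/144
input b2: applying the 2 nested substitutions gives center (1/24, 1/24), radius 1/144
input b5: applying the 2 nested substitutions gives center (0, -1/48), radius 1/108

b1: center (17/80, 31/60), radius 1/1440; b2: center (1/24, 1/24), radius 1/144; b3: center (7/24, 1/2), radius 1/108; b4: center (1/24, 0), radius 1/144; b5: center (0, -1/48), radius 1/108; b6: center (101/480, 31/60), radius 1/1200


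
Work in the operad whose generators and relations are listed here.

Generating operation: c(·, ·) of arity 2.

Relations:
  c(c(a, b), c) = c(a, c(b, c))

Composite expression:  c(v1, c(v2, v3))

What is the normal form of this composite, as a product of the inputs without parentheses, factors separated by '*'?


v1 * v2 * v3

All parenthesizations of c agree; list the v-inputs left to right.
c(v2, v3) linearizes to v2 * v3
c(v1, c(v2, v3)) linearizes to v1 * v2 * v3


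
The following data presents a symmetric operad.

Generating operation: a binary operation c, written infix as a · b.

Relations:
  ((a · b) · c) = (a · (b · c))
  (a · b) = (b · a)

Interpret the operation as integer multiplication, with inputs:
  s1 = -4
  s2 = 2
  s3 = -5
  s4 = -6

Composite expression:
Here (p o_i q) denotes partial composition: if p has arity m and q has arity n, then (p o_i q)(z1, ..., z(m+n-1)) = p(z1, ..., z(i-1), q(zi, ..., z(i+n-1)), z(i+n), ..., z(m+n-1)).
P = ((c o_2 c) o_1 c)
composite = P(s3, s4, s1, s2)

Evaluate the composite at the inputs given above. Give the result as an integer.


-240

(s3 · s4) = 30
(s1 · s2) = -8
((s3 · s4) · (s1 · s2)) = -240


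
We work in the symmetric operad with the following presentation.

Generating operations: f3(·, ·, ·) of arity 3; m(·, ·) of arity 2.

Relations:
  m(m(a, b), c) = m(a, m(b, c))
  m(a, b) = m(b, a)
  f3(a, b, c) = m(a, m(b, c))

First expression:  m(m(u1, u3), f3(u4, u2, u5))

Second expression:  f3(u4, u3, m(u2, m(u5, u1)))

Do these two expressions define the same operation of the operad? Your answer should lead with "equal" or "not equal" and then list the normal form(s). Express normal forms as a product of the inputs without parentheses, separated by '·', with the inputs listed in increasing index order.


equal — both sides give u1 · u2 · u3 · u4 · u5

Reducing the first expression gives u1 · u2 · u3 · u4 · u5
Reducing the second expression gives u1 · u2 · u3 · u4 · u5
Same normal form: equal.


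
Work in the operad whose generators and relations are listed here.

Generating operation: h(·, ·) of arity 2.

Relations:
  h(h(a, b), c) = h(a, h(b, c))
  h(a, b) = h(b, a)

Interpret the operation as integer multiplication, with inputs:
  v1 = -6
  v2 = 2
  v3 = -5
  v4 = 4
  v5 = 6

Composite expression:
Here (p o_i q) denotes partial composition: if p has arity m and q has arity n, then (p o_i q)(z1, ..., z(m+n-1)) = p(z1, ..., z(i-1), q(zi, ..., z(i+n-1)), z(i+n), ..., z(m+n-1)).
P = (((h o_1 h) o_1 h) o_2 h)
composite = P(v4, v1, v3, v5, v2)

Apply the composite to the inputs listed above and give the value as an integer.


1440

h(v1, v3) = 30
h(v4, h(v1, v3)) = 120
h(h(v4, h(v1, v3)), v5) = 720
h(h(h(v4, h(v1, v3)), v5), v2) = 1440


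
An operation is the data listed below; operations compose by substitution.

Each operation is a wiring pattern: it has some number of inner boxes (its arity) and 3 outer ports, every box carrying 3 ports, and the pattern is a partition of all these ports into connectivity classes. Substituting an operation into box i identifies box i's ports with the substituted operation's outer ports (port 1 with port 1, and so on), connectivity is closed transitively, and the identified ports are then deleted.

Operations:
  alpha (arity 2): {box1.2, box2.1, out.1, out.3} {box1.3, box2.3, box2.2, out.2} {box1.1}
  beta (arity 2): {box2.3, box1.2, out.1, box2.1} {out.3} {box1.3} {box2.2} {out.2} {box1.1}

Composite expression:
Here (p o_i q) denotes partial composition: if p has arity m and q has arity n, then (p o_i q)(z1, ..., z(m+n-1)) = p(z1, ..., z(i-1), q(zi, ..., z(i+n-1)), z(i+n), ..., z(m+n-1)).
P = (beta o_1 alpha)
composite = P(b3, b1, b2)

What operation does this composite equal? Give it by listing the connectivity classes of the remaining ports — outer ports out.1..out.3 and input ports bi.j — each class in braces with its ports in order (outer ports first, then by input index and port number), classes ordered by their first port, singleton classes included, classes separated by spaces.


{out.1, b1.2, b1.3, b2.1, b2.3, b3.3} {out.2} {out.3} {b1.1, b3.2} {b2.2} {b3.1}

Two ports join when wires chain via beta-identified ports.
the subtree at alpha composes to {out.1, out.3, b1.1, b3.2} {out.2, b1.2, b1.3, b3.3} {b3.1} on (b3, b1); out.j = own outer ports
the subtree at beta composes to {out.1, b1.2, b1.3, b2.1, b2.3, b3.3} {out.2} {out.3} {b1.1, b3.2} {b2.2} {b3.1} on (b3, b1, b2); out.j = own outer ports


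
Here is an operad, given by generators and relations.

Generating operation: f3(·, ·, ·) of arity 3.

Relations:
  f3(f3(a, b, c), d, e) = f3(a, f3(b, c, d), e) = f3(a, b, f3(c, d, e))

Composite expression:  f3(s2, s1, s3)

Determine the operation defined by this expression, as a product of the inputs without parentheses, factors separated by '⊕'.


s2 ⊕ s1 ⊕ s3

Associativity of f3 dissolves the nesting; only the s-input order survives.
f3(s2, s1, s3) unparenthesizes to s2 ⊕ s1 ⊕ s3


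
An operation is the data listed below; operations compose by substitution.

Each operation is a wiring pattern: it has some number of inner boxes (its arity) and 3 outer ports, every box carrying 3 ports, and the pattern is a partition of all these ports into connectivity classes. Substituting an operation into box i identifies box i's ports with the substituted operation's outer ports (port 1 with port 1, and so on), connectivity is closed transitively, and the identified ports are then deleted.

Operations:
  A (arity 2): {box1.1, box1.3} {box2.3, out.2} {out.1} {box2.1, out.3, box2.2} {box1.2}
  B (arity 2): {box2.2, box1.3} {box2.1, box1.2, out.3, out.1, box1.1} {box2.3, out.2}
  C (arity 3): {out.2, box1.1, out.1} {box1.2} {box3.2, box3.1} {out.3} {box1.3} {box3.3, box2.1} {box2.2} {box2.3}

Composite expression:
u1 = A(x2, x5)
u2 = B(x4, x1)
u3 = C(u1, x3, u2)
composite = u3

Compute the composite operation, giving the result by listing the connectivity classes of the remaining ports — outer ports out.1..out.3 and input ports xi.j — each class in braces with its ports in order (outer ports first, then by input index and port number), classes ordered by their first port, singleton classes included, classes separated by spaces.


Treat the ports identified at C as solder joints: merge, then drop.
composing A on (x2, x5), with out.j its own outer ports: {out.1} {out.2, x5.3} {out.3, x5.1, x5.2} {x2.1, x2.3} {x2.2}
composing B on (x4, x1), with out.j its own outer ports: {out.1, out.3, x1.1, x4.1, x4.2} {out.2, x1.3} {x1.2, x4.3}
composing C on (x2, x5, x3, x4, x1), with out.j its own outer ports: {out.1, out.2} {out.3} {x1.1, x1.3, x3.1, x4.1, x4.2} {x1.2, x4.3} {x2.1, x2.3} {x2.2} {x3.2} {x3.3} {x5.1, x5.2} {x5.3}

{out.1, out.2} {out.3} {x1.1, x1.3, x3.1, x4.1, x4.2} {x1.2, x4.3} {x2.1, x2.3} {x2.2} {x3.2} {x3.3} {x5.1, x5.2} {x5.3}


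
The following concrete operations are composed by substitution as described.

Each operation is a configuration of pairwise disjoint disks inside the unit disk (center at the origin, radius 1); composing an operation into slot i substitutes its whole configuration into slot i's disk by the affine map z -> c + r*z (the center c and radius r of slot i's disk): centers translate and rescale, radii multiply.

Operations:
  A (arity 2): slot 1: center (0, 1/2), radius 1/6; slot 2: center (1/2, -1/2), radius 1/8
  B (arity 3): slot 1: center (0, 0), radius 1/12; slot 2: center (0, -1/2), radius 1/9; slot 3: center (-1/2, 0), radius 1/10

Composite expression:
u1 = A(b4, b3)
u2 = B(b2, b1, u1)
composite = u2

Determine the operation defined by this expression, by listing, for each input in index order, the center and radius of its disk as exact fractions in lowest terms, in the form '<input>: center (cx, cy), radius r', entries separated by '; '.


b1: center (0, -1/2), radius 1/9; b2: center (0, 0), radius 1/12; b3: center (-9/20, -1/20), radius 1/80; b4: center (-1/2, 1/20), radius 1/60

Follow each b-input down from B: c' goes to c + r*c', radius to r*r'.
input b2: composing its 1 substitution step yields center (0, 0), radius 1/12
input b1: composing its 1 substitution step yields center (0, -1/2), radius 1/9
input b4: composing its 2 substitution steps yields center (-1/2, 1/20), radius 1/60
input b3: composing its 2 substitution steps yields center (-9/20, -1/20), radius 1/80


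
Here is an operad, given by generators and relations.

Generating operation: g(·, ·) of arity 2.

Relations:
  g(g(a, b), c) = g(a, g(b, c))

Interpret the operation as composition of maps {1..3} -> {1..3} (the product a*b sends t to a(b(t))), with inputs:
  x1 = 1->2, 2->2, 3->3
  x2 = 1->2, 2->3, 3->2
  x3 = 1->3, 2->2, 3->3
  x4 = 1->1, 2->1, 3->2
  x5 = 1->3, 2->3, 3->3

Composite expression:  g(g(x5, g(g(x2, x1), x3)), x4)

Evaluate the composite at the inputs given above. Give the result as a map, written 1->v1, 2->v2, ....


1->3, 2->3, 3->3

g(x2, x1) = 1->3, 2->3, 3->2
g(g(x2, x1), x3) = 1->2, 2->3, 3->2
g(x5, g(g(x2, x1), x3)) = 1->3, 2->3, 3->3
g(g(x5, g(g(x2, x1), x3)), x4) = 1->3, 2->3, 3->3


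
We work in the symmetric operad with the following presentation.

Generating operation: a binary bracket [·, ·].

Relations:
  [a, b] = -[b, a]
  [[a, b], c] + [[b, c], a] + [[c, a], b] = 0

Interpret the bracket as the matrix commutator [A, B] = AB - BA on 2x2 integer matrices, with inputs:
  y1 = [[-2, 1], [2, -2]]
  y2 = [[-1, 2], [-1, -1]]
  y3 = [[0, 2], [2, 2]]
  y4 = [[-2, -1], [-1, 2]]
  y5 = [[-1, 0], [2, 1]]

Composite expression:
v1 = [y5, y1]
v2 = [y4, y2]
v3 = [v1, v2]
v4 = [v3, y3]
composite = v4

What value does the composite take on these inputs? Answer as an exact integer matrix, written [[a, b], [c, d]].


[[72, 248], [-176, -72]]

[y5, y1] = [[-2, -2], [4, 2]]
[y4, y2] = [[3, -8], [-4, -3]]
[[y5, y1], [y4, y2]] = [[40, 44], [8, -40]]
[[[y5, y1], [y4, y2]], y3] = [[72, 248], [-176, -72]]


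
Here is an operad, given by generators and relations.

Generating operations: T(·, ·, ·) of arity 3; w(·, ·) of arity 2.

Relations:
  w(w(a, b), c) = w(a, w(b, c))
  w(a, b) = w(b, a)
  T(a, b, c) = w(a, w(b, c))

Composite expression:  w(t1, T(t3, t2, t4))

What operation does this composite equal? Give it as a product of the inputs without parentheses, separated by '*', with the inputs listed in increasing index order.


t1 * t2 * t3 * t4

Shape and order are irrelevant to w; the t-input set decides.
T(t3, t2, t4) spells out as t3 * t2 * t4
w(t1, T(t3, t2, t4)) spells out as t1 * t3 * t2 * t4
the factors in increasing index order: t1 * t2 * t3 * t4


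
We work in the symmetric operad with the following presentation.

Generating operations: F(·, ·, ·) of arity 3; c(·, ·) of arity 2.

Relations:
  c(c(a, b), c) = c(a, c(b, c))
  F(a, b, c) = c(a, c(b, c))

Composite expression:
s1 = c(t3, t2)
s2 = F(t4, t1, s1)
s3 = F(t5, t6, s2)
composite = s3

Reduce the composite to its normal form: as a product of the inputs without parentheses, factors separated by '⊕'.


t5 ⊕ t6 ⊕ t4 ⊕ t1 ⊕ t3 ⊕ t2


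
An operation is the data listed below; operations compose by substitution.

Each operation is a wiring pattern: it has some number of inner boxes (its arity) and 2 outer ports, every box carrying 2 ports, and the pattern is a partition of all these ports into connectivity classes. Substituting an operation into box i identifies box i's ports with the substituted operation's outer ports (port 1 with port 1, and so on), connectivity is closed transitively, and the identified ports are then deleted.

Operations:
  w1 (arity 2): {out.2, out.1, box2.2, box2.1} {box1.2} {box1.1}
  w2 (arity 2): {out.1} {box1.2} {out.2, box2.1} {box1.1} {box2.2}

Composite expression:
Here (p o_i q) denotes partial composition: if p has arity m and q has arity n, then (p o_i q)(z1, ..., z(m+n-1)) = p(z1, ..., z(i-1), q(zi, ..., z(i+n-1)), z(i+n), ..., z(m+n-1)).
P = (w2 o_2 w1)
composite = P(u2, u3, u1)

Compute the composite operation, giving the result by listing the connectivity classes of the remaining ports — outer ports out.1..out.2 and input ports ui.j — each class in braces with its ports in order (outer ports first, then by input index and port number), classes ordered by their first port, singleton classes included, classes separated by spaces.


{out.1} {out.2, u1.1, u1.2} {u2.1} {u2.2} {u3.1} {u3.2}

Reachability decides: close wires over w2-identified ports.
after w1, the pattern on (u3, u1) reads {out.1, out.2, u1.1, u1.2} {u3.1} {u3.2} (out.j = its outer ports)
after w2, the pattern on (u2, u3, u1) reads {out.1} {out.2, u1.1, u1.2} {u2.1} {u2.2} {u3.1} {u3.2} (out.j = its outer ports)


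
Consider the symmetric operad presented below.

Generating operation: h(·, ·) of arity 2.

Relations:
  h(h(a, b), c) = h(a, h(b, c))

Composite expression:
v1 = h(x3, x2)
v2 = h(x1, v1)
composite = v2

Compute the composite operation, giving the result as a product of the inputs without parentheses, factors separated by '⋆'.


x1 ⋆ x3 ⋆ x2

The h-tree's shape is irrelevant; the x-reading-order decides.
h(x3, x2) unparenthesizes to x3 ⋆ x2
h(x1, h(x3, x2)) unparenthesizes to x1 ⋆ x3 ⋆ x2


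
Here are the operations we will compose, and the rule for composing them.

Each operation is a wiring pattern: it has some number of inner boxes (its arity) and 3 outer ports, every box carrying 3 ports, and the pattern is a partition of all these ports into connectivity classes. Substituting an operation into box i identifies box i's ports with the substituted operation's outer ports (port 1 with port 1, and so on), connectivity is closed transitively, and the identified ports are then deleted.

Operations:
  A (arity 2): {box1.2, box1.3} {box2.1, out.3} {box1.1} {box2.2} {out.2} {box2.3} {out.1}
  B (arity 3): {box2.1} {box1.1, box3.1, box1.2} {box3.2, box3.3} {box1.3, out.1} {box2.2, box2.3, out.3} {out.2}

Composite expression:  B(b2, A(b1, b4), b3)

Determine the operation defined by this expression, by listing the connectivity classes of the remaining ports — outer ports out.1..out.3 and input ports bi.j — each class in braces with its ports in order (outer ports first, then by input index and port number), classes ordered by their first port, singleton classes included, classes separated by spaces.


{out.1, b2.3} {out.2} {out.3, b4.1} {b1.1} {b1.2, b1.3} {b2.1, b2.2, b3.1} {b3.2, b3.3} {b4.2} {b4.3}

Treat the ports identified at B as solder joints: merge, then drop.
the subtree at A composes to {out.1} {out.2} {out.3, b4.1} {b1.1} {b1.2, b1.3} {b4.2} {b4.3} on (b1, b4); out.j = own outer ports
the subtree at B composes to {out.1, b2.3} {out.2} {out.3, b4.1} {b1.1} {b1.2, b1.3} {b2.1, b2.2, b3.1} {b3.2, b3.3} {b4.2} {b4.3} on (b2, b1, b4, b3); out.j = own outer ports
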